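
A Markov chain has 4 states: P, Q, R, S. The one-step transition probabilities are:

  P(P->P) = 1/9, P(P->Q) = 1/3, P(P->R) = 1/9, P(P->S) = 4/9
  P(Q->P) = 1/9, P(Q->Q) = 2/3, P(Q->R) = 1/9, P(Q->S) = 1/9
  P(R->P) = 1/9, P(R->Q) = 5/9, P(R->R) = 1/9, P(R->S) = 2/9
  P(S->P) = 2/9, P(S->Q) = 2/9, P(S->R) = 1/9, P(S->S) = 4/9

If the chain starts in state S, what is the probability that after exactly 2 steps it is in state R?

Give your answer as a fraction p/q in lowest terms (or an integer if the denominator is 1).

Computing P^2 by repeated multiplication:
P^1 =
  P: [1/9, 1/3, 1/9, 4/9]
  Q: [1/9, 2/3, 1/9, 1/9]
  R: [1/9, 5/9, 1/9, 2/9]
  S: [2/9, 2/9, 1/9, 4/9]
P^2 =
  P: [13/81, 34/81, 1/9, 25/81]
  Q: [10/81, 46/81, 1/9, 16/81]
  R: [11/81, 14/27, 1/9, 19/81]
  S: [13/81, 31/81, 1/9, 28/81]

(P^2)[S -> R] = 1/9

Answer: 1/9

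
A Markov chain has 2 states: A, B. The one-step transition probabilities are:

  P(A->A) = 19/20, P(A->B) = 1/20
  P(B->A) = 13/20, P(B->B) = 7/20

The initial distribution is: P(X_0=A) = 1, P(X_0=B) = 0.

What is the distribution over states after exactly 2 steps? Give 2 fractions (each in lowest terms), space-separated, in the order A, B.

Propagating the distribution step by step (d_{t+1} = d_t * P):
d_0 = (A=1, B=0)
  d_1[A] = 1*19/20 + 0*13/20 = 19/20
  d_1[B] = 1*1/20 + 0*7/20 = 1/20
d_1 = (A=19/20, B=1/20)
  d_2[A] = 19/20*19/20 + 1/20*13/20 = 187/200
  d_2[B] = 19/20*1/20 + 1/20*7/20 = 13/200
d_2 = (A=187/200, B=13/200)

Answer: 187/200 13/200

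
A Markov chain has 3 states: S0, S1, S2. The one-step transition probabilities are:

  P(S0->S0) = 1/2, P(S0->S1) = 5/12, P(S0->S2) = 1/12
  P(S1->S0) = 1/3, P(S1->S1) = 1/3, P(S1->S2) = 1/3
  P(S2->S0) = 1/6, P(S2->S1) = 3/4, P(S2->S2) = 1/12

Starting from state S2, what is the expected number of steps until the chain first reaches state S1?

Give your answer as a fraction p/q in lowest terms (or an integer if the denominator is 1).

Let h_i = expected steps to first reach S1 from state i.
Boundary: h_S1 = 0.
First-step equations for the other states:
  h_S0 = 1 + 1/2*h_S0 + 5/12*h_S1 + 1/12*h_S2
  h_S2 = 1 + 1/6*h_S0 + 3/4*h_S1 + 1/12*h_S2

Substituting h_S1 = 0 and rearranging gives the linear system (I - Q) h = 1:
  [1/2, -1/12] . (h_S0, h_S2) = 1
  [-1/6, 11/12] . (h_S0, h_S2) = 1

Solving yields:
  h_S0 = 9/4
  h_S2 = 3/2

Starting state is S2, so the expected hitting time is h_S2 = 3/2.

Answer: 3/2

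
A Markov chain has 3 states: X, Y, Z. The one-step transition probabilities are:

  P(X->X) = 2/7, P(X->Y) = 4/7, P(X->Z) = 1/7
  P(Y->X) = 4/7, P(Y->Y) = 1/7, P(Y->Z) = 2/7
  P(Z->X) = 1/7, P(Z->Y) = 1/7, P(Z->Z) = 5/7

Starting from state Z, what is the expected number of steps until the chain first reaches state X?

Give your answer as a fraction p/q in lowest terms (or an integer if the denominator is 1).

Answer: 49/10

Derivation:
Let h_i = expected steps to first reach X from state i.
Boundary: h_X = 0.
First-step equations for the other states:
  h_Y = 1 + 4/7*h_X + 1/7*h_Y + 2/7*h_Z
  h_Z = 1 + 1/7*h_X + 1/7*h_Y + 5/7*h_Z

Substituting h_X = 0 and rearranging gives the linear system (I - Q) h = 1:
  [6/7, -2/7] . (h_Y, h_Z) = 1
  [-1/7, 2/7] . (h_Y, h_Z) = 1

Solving yields:
  h_Y = 14/5
  h_Z = 49/10

Starting state is Z, so the expected hitting time is h_Z = 49/10.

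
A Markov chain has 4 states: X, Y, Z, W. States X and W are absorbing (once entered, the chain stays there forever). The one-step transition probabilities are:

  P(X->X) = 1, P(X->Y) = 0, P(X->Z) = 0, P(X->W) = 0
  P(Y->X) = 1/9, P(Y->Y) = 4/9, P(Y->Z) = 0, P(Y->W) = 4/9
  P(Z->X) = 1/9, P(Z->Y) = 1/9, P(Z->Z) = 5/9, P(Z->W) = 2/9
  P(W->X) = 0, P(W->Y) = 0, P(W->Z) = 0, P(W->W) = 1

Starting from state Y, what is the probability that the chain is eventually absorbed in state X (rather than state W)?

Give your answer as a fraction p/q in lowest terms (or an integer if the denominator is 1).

Answer: 1/5

Derivation:
Let a_i = P(absorbed in X | start in state i).
Boundary conditions: a_X = 1, a_W = 0.
For each transient state i, a_i = sum_j P(i->j) * a_j:
  a_Y = 1/9*a_X + 4/9*a_Y + 0*a_Z + 4/9*a_W
  a_Z = 1/9*a_X + 1/9*a_Y + 5/9*a_Z + 2/9*a_W

Substituting a_X = 1 and a_W = 0, rearrange to (I - Q) a = r where r[i] = P(i -> X):
  [5/9, 0] . (a_Y, a_Z) = 1/9
  [-1/9, 4/9] . (a_Y, a_Z) = 1/9

Solving yields:
  a_Y = 1/5
  a_Z = 3/10

Starting state is Y, so the absorption probability is a_Y = 1/5.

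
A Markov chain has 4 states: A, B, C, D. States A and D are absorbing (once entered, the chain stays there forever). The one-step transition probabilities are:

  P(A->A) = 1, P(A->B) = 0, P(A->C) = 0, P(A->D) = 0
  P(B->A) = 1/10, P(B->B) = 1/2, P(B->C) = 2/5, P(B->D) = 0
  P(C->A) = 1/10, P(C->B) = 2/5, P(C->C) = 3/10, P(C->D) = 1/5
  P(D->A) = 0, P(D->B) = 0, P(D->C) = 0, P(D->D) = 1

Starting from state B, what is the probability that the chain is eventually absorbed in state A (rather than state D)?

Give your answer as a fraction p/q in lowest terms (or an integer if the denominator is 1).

Let a_i = P(absorbed in A | start in state i).
Boundary conditions: a_A = 1, a_D = 0.
For each transient state i, a_i = sum_j P(i->j) * a_j:
  a_B = 1/10*a_A + 1/2*a_B + 2/5*a_C + 0*a_D
  a_C = 1/10*a_A + 2/5*a_B + 3/10*a_C + 1/5*a_D

Substituting a_A = 1 and a_D = 0, rearrange to (I - Q) a = r where r[i] = P(i -> A):
  [1/2, -2/5] . (a_B, a_C) = 1/10
  [-2/5, 7/10] . (a_B, a_C) = 1/10

Solving yields:
  a_B = 11/19
  a_C = 9/19

Starting state is B, so the absorption probability is a_B = 11/19.

Answer: 11/19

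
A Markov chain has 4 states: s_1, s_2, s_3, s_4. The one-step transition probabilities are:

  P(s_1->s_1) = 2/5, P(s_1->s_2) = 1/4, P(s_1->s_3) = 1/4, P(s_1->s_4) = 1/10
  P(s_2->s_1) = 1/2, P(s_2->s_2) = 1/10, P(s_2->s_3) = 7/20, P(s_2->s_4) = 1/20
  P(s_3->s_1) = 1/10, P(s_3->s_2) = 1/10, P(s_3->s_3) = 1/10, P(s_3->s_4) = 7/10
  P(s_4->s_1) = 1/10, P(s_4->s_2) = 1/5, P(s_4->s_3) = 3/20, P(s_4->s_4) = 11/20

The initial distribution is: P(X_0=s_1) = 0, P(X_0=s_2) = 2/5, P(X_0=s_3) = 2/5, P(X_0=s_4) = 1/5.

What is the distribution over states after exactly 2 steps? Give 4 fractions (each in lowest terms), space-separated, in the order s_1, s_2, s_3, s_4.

Answer: 113/500 9/50 379/2000 809/2000

Derivation:
Propagating the distribution step by step (d_{t+1} = d_t * P):
d_0 = (s_1=0, s_2=2/5, s_3=2/5, s_4=1/5)
  d_1[s_1] = 0*2/5 + 2/5*1/2 + 2/5*1/10 + 1/5*1/10 = 13/50
  d_1[s_2] = 0*1/4 + 2/5*1/10 + 2/5*1/10 + 1/5*1/5 = 3/25
  d_1[s_3] = 0*1/4 + 2/5*7/20 + 2/5*1/10 + 1/5*3/20 = 21/100
  d_1[s_4] = 0*1/10 + 2/5*1/20 + 2/5*7/10 + 1/5*11/20 = 41/100
d_1 = (s_1=13/50, s_2=3/25, s_3=21/100, s_4=41/100)
  d_2[s_1] = 13/50*2/5 + 3/25*1/2 + 21/100*1/10 + 41/100*1/10 = 113/500
  d_2[s_2] = 13/50*1/4 + 3/25*1/10 + 21/100*1/10 + 41/100*1/5 = 9/50
  d_2[s_3] = 13/50*1/4 + 3/25*7/20 + 21/100*1/10 + 41/100*3/20 = 379/2000
  d_2[s_4] = 13/50*1/10 + 3/25*1/20 + 21/100*7/10 + 41/100*11/20 = 809/2000
d_2 = (s_1=113/500, s_2=9/50, s_3=379/2000, s_4=809/2000)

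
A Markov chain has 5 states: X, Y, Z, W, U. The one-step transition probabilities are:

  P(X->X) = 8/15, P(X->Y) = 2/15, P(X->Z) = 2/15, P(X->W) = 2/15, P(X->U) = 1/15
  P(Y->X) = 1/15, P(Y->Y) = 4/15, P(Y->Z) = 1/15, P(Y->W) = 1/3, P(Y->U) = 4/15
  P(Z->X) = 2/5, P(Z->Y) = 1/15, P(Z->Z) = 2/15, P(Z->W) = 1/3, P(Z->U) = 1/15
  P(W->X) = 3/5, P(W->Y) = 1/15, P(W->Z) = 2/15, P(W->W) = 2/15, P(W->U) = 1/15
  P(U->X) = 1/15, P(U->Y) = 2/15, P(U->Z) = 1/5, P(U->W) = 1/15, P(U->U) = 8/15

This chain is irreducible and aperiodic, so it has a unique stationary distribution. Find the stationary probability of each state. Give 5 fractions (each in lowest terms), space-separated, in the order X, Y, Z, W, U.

Answer: 337/875 341/2625 1073/7875 1378/7875 152/875

Derivation:
The stationary distribution satisfies pi = pi * P, i.e.:
  pi_X = 8/15*pi_X + 1/15*pi_Y + 2/5*pi_Z + 3/5*pi_W + 1/15*pi_U
  pi_Y = 2/15*pi_X + 4/15*pi_Y + 1/15*pi_Z + 1/15*pi_W + 2/15*pi_U
  pi_Z = 2/15*pi_X + 1/15*pi_Y + 2/15*pi_Z + 2/15*pi_W + 1/5*pi_U
  pi_W = 2/15*pi_X + 1/3*pi_Y + 1/3*pi_Z + 2/15*pi_W + 1/15*pi_U
  pi_U = 1/15*pi_X + 4/15*pi_Y + 1/15*pi_Z + 1/15*pi_W + 8/15*pi_U
with normalization: pi_X + pi_Y + pi_Z + pi_W + pi_U = 1.

Using the first 4 balance equations plus normalization, the linear system A*pi = b is:
  [-7/15, 1/15, 2/5, 3/5, 1/15] . pi = 0
  [2/15, -11/15, 1/15, 1/15, 2/15] . pi = 0
  [2/15, 1/15, -13/15, 2/15, 1/5] . pi = 0
  [2/15, 1/3, 1/3, -13/15, 1/15] . pi = 0
  [1, 1, 1, 1, 1] . pi = 1

Solving yields:
  pi_X = 337/875
  pi_Y = 341/2625
  pi_Z = 1073/7875
  pi_W = 1378/7875
  pi_U = 152/875

Verification (pi * P):
  337/875*8/15 + 341/2625*1/15 + 1073/7875*2/5 + 1378/7875*3/5 + 152/875*1/15 = 337/875 = pi_X  (ok)
  337/875*2/15 + 341/2625*4/15 + 1073/7875*1/15 + 1378/7875*1/15 + 152/875*2/15 = 341/2625 = pi_Y  (ok)
  337/875*2/15 + 341/2625*1/15 + 1073/7875*2/15 + 1378/7875*2/15 + 152/875*1/5 = 1073/7875 = pi_Z  (ok)
  337/875*2/15 + 341/2625*1/3 + 1073/7875*1/3 + 1378/7875*2/15 + 152/875*1/15 = 1378/7875 = pi_W  (ok)
  337/875*1/15 + 341/2625*4/15 + 1073/7875*1/15 + 1378/7875*1/15 + 152/875*8/15 = 152/875 = pi_U  (ok)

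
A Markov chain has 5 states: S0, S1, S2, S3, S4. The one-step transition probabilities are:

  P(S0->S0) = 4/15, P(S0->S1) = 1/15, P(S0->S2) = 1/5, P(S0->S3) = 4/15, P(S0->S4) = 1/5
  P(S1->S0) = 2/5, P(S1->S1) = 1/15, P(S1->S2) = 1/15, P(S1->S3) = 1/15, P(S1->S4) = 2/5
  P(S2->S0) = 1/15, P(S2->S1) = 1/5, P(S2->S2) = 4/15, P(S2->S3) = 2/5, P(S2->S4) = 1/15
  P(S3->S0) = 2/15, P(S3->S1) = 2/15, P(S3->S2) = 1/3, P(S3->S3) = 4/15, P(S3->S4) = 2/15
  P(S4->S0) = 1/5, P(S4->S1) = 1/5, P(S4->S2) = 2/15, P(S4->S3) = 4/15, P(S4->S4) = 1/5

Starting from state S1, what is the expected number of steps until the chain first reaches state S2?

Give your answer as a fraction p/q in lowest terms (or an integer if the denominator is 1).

Let h_i = expected steps to first reach S2 from state i.
Boundary: h_S2 = 0.
First-step equations for the other states:
  h_S0 = 1 + 4/15*h_S0 + 1/15*h_S1 + 1/5*h_S2 + 4/15*h_S3 + 1/5*h_S4
  h_S1 = 1 + 2/5*h_S0 + 1/15*h_S1 + 1/15*h_S2 + 1/15*h_S3 + 2/5*h_S4
  h_S3 = 1 + 2/15*h_S0 + 2/15*h_S1 + 1/3*h_S2 + 4/15*h_S3 + 2/15*h_S4
  h_S4 = 1 + 1/5*h_S0 + 1/5*h_S1 + 2/15*h_S2 + 4/15*h_S3 + 1/5*h_S4

Substituting h_S2 = 0 and rearranging gives the linear system (I - Q) h = 1:
  [11/15, -1/15, -4/15, -1/5] . (h_S0, h_S1, h_S3, h_S4) = 1
  [-2/5, 14/15, -1/15, -2/5] . (h_S0, h_S1, h_S3, h_S4) = 1
  [-2/15, -2/15, 11/15, -2/15] . (h_S0, h_S1, h_S3, h_S4) = 1
  [-1/5, -1/5, -4/15, 4/5] . (h_S0, h_S1, h_S3, h_S4) = 1

Solving yields:
  h_S0 = 2493/509
  h_S1 = 2934/509
  h_S3 = 2175/509
  h_S4 = 2718/509

Starting state is S1, so the expected hitting time is h_S1 = 2934/509.

Answer: 2934/509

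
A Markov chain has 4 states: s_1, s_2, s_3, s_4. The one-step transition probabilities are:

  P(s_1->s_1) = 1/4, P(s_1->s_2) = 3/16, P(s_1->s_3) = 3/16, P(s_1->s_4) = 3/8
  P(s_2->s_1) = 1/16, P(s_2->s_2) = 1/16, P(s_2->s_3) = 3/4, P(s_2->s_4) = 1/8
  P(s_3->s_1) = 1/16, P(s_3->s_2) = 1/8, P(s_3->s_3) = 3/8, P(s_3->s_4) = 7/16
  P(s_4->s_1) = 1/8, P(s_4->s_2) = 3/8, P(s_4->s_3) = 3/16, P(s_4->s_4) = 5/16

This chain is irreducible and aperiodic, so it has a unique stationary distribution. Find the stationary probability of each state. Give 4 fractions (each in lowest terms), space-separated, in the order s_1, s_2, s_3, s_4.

Answer: 29/284 57/284 105/284 93/284

Derivation:
The stationary distribution satisfies pi = pi * P, i.e.:
  pi_s_1 = 1/4*pi_s_1 + 1/16*pi_s_2 + 1/16*pi_s_3 + 1/8*pi_s_4
  pi_s_2 = 3/16*pi_s_1 + 1/16*pi_s_2 + 1/8*pi_s_3 + 3/8*pi_s_4
  pi_s_3 = 3/16*pi_s_1 + 3/4*pi_s_2 + 3/8*pi_s_3 + 3/16*pi_s_4
  pi_s_4 = 3/8*pi_s_1 + 1/8*pi_s_2 + 7/16*pi_s_3 + 5/16*pi_s_4
with normalization: pi_s_1 + pi_s_2 + pi_s_3 + pi_s_4 = 1.

Using the first 3 balance equations plus normalization, the linear system A*pi = b is:
  [-3/4, 1/16, 1/16, 1/8] . pi = 0
  [3/16, -15/16, 1/8, 3/8] . pi = 0
  [3/16, 3/4, -5/8, 3/16] . pi = 0
  [1, 1, 1, 1] . pi = 1

Solving yields:
  pi_s_1 = 29/284
  pi_s_2 = 57/284
  pi_s_3 = 105/284
  pi_s_4 = 93/284

Verification (pi * P):
  29/284*1/4 + 57/284*1/16 + 105/284*1/16 + 93/284*1/8 = 29/284 = pi_s_1  (ok)
  29/284*3/16 + 57/284*1/16 + 105/284*1/8 + 93/284*3/8 = 57/284 = pi_s_2  (ok)
  29/284*3/16 + 57/284*3/4 + 105/284*3/8 + 93/284*3/16 = 105/284 = pi_s_3  (ok)
  29/284*3/8 + 57/284*1/8 + 105/284*7/16 + 93/284*5/16 = 93/284 = pi_s_4  (ok)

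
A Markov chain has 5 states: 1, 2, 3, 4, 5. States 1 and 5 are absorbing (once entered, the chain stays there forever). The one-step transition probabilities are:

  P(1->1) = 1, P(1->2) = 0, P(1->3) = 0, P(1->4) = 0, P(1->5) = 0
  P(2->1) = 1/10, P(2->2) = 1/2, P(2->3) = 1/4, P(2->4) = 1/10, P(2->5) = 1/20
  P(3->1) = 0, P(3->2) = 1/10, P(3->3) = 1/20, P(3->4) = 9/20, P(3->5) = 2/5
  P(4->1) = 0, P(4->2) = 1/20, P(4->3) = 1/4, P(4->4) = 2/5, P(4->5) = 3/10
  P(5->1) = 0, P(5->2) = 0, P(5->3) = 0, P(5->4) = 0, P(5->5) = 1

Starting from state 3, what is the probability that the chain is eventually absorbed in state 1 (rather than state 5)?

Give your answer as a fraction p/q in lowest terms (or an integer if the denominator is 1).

Answer: 66/1607

Derivation:
Let a_i = P(absorbed in 1 | start in state i).
Boundary conditions: a_1 = 1, a_5 = 0.
For each transient state i, a_i = sum_j P(i->j) * a_j:
  a_2 = 1/10*a_1 + 1/2*a_2 + 1/4*a_3 + 1/10*a_4 + 1/20*a_5
  a_3 = 0*a_1 + 1/10*a_2 + 1/20*a_3 + 9/20*a_4 + 2/5*a_5
  a_4 = 0*a_1 + 1/20*a_2 + 1/4*a_3 + 2/5*a_4 + 3/10*a_5

Substituting a_1 = 1 and a_5 = 0, rearrange to (I - Q) a = r where r[i] = P(i -> 1):
  [1/2, -1/4, -1/10] . (a_2, a_3, a_4) = 1/10
  [-1/10, 19/20, -9/20] . (a_2, a_3, a_4) = 0
  [-1/20, -1/4, 3/5] . (a_2, a_3, a_4) = 0

Solving yields:
  a_2 = 366/1607
  a_3 = 66/1607
  a_4 = 58/1607

Starting state is 3, so the absorption probability is a_3 = 66/1607.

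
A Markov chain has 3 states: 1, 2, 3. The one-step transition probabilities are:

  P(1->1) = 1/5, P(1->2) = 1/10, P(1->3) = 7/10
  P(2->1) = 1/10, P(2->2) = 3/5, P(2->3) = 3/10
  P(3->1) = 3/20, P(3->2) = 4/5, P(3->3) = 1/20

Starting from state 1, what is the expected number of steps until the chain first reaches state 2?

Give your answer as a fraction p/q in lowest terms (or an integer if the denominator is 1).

Let h_i = expected steps to first reach 2 from state i.
Boundary: h_2 = 0.
First-step equations for the other states:
  h_1 = 1 + 1/5*h_1 + 1/10*h_2 + 7/10*h_3
  h_3 = 1 + 3/20*h_1 + 4/5*h_2 + 1/20*h_3

Substituting h_2 = 0 and rearranging gives the linear system (I - Q) h = 1:
  [4/5, -7/10] . (h_1, h_3) = 1
  [-3/20, 19/20] . (h_1, h_3) = 1

Solving yields:
  h_1 = 330/131
  h_3 = 190/131

Starting state is 1, so the expected hitting time is h_1 = 330/131.

Answer: 330/131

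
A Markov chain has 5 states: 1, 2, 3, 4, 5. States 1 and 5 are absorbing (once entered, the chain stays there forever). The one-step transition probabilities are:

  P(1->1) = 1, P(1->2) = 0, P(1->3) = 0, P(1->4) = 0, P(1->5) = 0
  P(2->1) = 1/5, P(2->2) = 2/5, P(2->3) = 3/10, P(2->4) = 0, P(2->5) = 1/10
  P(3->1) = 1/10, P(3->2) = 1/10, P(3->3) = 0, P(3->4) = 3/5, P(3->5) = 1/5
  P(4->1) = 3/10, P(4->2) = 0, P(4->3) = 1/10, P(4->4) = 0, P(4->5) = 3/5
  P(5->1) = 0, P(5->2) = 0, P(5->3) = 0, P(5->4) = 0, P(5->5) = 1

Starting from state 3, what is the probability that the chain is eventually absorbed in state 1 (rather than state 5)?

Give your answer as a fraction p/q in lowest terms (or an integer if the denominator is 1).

Answer: 94/267

Derivation:
Let a_i = P(absorbed in 1 | start in state i).
Boundary conditions: a_1 = 1, a_5 = 0.
For each transient state i, a_i = sum_j P(i->j) * a_j:
  a_2 = 1/5*a_1 + 2/5*a_2 + 3/10*a_3 + 0*a_4 + 1/10*a_5
  a_3 = 1/10*a_1 + 1/10*a_2 + 0*a_3 + 3/5*a_4 + 1/5*a_5
  a_4 = 3/10*a_1 + 0*a_2 + 1/10*a_3 + 0*a_4 + 3/5*a_5

Substituting a_1 = 1 and a_5 = 0, rearrange to (I - Q) a = r where r[i] = P(i -> 1):
  [3/5, -3/10, 0] . (a_2, a_3, a_4) = 1/5
  [-1/10, 1, -3/5] . (a_2, a_3, a_4) = 1/10
  [0, -1/10, 1] . (a_2, a_3, a_4) = 3/10

Solving yields:
  a_2 = 136/267
  a_3 = 94/267
  a_4 = 179/534

Starting state is 3, so the absorption probability is a_3 = 94/267.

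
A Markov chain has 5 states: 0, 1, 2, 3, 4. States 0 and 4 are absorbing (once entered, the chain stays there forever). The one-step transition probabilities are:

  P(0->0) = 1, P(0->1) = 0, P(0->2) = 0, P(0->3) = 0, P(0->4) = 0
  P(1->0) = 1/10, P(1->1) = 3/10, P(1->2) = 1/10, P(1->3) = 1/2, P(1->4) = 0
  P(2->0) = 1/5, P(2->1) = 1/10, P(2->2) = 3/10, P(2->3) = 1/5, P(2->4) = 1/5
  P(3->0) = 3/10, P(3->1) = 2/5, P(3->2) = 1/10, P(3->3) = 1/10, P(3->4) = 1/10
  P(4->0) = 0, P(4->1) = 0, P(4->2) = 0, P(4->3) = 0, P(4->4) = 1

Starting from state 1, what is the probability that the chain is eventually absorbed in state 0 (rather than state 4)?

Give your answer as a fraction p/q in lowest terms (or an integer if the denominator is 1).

Answer: 40/53

Derivation:
Let a_i = P(absorbed in 0 | start in state i).
Boundary conditions: a_0 = 1, a_4 = 0.
For each transient state i, a_i = sum_j P(i->j) * a_j:
  a_1 = 1/10*a_0 + 3/10*a_1 + 1/10*a_2 + 1/2*a_3 + 0*a_4
  a_2 = 1/5*a_0 + 1/10*a_1 + 3/10*a_2 + 1/5*a_3 + 1/5*a_4
  a_3 = 3/10*a_0 + 2/5*a_1 + 1/10*a_2 + 1/10*a_3 + 1/10*a_4

Substituting a_0 = 1 and a_4 = 0, rearrange to (I - Q) a = r where r[i] = P(i -> 0):
  [7/10, -1/10, -1/2] . (a_1, a_2, a_3) = 1/10
  [-1/10, 7/10, -1/5] . (a_1, a_2, a_3) = 1/5
  [-2/5, -1/10, 9/10] . (a_1, a_2, a_3) = 3/10

Solving yields:
  a_1 = 40/53
  a_2 = 32/53
  a_3 = 39/53

Starting state is 1, so the absorption probability is a_1 = 40/53.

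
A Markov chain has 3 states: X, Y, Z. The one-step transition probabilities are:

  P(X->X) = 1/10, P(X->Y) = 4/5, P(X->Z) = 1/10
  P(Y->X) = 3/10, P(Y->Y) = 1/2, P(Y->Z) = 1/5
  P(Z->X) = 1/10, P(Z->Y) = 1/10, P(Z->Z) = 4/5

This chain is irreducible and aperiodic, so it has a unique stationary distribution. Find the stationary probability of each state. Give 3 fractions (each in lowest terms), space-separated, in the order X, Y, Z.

Answer: 4/23 17/46 21/46

Derivation:
The stationary distribution satisfies pi = pi * P, i.e.:
  pi_X = 1/10*pi_X + 3/10*pi_Y + 1/10*pi_Z
  pi_Y = 4/5*pi_X + 1/2*pi_Y + 1/10*pi_Z
  pi_Z = 1/10*pi_X + 1/5*pi_Y + 4/5*pi_Z
with normalization: pi_X + pi_Y + pi_Z = 1.

Using the first 2 balance equations plus normalization, the linear system A*pi = b is:
  [-9/10, 3/10, 1/10] . pi = 0
  [4/5, -1/2, 1/10] . pi = 0
  [1, 1, 1] . pi = 1

Solving yields:
  pi_X = 4/23
  pi_Y = 17/46
  pi_Z = 21/46

Verification (pi * P):
  4/23*1/10 + 17/46*3/10 + 21/46*1/10 = 4/23 = pi_X  (ok)
  4/23*4/5 + 17/46*1/2 + 21/46*1/10 = 17/46 = pi_Y  (ok)
  4/23*1/10 + 17/46*1/5 + 21/46*4/5 = 21/46 = pi_Z  (ok)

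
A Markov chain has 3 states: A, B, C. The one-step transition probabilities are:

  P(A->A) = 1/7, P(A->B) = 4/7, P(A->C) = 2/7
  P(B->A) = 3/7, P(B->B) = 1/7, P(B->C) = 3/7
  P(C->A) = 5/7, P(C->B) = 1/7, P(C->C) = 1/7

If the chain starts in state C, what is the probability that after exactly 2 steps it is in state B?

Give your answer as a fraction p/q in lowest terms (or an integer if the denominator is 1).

Answer: 22/49

Derivation:
Computing P^2 by repeated multiplication:
P^1 =
  A: [1/7, 4/7, 2/7]
  B: [3/7, 1/7, 3/7]
  C: [5/7, 1/7, 1/7]
P^2 =
  A: [23/49, 10/49, 16/49]
  B: [3/7, 16/49, 12/49]
  C: [13/49, 22/49, 2/7]

(P^2)[C -> B] = 22/49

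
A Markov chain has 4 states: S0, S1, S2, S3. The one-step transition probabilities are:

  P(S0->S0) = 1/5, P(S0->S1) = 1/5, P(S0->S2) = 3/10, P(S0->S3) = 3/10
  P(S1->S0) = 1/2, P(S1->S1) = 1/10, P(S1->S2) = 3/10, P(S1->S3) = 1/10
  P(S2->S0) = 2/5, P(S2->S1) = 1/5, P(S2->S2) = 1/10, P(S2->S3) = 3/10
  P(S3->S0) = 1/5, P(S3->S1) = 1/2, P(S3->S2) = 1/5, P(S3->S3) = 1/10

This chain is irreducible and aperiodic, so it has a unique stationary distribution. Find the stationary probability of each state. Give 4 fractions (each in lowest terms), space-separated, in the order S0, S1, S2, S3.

Answer: 527/1656 11/46 385/1656 29/138

Derivation:
The stationary distribution satisfies pi = pi * P, i.e.:
  pi_S0 = 1/5*pi_S0 + 1/2*pi_S1 + 2/5*pi_S2 + 1/5*pi_S3
  pi_S1 = 1/5*pi_S0 + 1/10*pi_S1 + 1/5*pi_S2 + 1/2*pi_S3
  pi_S2 = 3/10*pi_S0 + 3/10*pi_S1 + 1/10*pi_S2 + 1/5*pi_S3
  pi_S3 = 3/10*pi_S0 + 1/10*pi_S1 + 3/10*pi_S2 + 1/10*pi_S3
with normalization: pi_S0 + pi_S1 + pi_S2 + pi_S3 = 1.

Using the first 3 balance equations plus normalization, the linear system A*pi = b is:
  [-4/5, 1/2, 2/5, 1/5] . pi = 0
  [1/5, -9/10, 1/5, 1/2] . pi = 0
  [3/10, 3/10, -9/10, 1/5] . pi = 0
  [1, 1, 1, 1] . pi = 1

Solving yields:
  pi_S0 = 527/1656
  pi_S1 = 11/46
  pi_S2 = 385/1656
  pi_S3 = 29/138

Verification (pi * P):
  527/1656*1/5 + 11/46*1/2 + 385/1656*2/5 + 29/138*1/5 = 527/1656 = pi_S0  (ok)
  527/1656*1/5 + 11/46*1/10 + 385/1656*1/5 + 29/138*1/2 = 11/46 = pi_S1  (ok)
  527/1656*3/10 + 11/46*3/10 + 385/1656*1/10 + 29/138*1/5 = 385/1656 = pi_S2  (ok)
  527/1656*3/10 + 11/46*1/10 + 385/1656*3/10 + 29/138*1/10 = 29/138 = pi_S3  (ok)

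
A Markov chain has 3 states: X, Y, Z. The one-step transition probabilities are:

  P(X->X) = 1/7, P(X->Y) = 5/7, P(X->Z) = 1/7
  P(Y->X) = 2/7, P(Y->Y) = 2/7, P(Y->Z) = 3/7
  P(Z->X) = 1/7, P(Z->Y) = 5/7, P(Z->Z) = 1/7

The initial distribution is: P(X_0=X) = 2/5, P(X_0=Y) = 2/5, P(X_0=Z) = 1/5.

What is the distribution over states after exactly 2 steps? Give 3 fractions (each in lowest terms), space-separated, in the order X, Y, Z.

Answer: 54/245 118/245 73/245

Derivation:
Propagating the distribution step by step (d_{t+1} = d_t * P):
d_0 = (X=2/5, Y=2/5, Z=1/5)
  d_1[X] = 2/5*1/7 + 2/5*2/7 + 1/5*1/7 = 1/5
  d_1[Y] = 2/5*5/7 + 2/5*2/7 + 1/5*5/7 = 19/35
  d_1[Z] = 2/5*1/7 + 2/5*3/7 + 1/5*1/7 = 9/35
d_1 = (X=1/5, Y=19/35, Z=9/35)
  d_2[X] = 1/5*1/7 + 19/35*2/7 + 9/35*1/7 = 54/245
  d_2[Y] = 1/5*5/7 + 19/35*2/7 + 9/35*5/7 = 118/245
  d_2[Z] = 1/5*1/7 + 19/35*3/7 + 9/35*1/7 = 73/245
d_2 = (X=54/245, Y=118/245, Z=73/245)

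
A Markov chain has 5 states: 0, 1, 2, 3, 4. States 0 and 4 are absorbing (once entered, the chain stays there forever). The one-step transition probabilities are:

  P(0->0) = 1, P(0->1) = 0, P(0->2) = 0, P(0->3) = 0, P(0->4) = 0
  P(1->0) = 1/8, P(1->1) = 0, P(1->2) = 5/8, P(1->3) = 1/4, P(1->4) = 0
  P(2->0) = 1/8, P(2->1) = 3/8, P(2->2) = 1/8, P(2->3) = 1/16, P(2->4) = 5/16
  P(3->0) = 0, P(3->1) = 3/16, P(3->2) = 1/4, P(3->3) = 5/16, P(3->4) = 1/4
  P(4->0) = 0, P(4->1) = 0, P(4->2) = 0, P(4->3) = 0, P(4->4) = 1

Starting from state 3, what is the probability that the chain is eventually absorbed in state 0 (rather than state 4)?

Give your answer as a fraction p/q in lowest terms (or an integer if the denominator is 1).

Let a_i = P(absorbed in 0 | start in state i).
Boundary conditions: a_0 = 1, a_4 = 0.
For each transient state i, a_i = sum_j P(i->j) * a_j:
  a_1 = 1/8*a_0 + 0*a_1 + 5/8*a_2 + 1/4*a_3 + 0*a_4
  a_2 = 1/8*a_0 + 3/8*a_1 + 1/8*a_2 + 1/16*a_3 + 5/16*a_4
  a_3 = 0*a_0 + 3/16*a_1 + 1/4*a_2 + 5/16*a_3 + 1/4*a_4

Substituting a_0 = 1 and a_4 = 0, rearrange to (I - Q) a = r where r[i] = P(i -> 0):
  [1, -5/8, -1/4] . (a_1, a_2, a_3) = 1/8
  [-3/8, 7/8, -1/16] . (a_1, a_2, a_3) = 1/8
  [-3/16, -1/4, 11/16] . (a_1, a_2, a_3) = 0

Solving yields:
  a_1 = 92/241
  a_2 = 233/723
  a_3 = 160/723

Starting state is 3, so the absorption probability is a_3 = 160/723.

Answer: 160/723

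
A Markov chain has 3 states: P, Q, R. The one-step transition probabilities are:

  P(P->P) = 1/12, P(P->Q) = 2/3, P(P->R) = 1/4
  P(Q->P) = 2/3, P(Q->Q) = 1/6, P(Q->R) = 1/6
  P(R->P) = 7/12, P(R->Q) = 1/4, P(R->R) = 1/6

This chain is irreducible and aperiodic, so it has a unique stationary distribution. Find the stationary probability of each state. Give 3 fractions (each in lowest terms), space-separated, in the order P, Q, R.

Answer: 94/229 89/229 46/229

Derivation:
The stationary distribution satisfies pi = pi * P, i.e.:
  pi_P = 1/12*pi_P + 2/3*pi_Q + 7/12*pi_R
  pi_Q = 2/3*pi_P + 1/6*pi_Q + 1/4*pi_R
  pi_R = 1/4*pi_P + 1/6*pi_Q + 1/6*pi_R
with normalization: pi_P + pi_Q + pi_R = 1.

Using the first 2 balance equations plus normalization, the linear system A*pi = b is:
  [-11/12, 2/3, 7/12] . pi = 0
  [2/3, -5/6, 1/4] . pi = 0
  [1, 1, 1] . pi = 1

Solving yields:
  pi_P = 94/229
  pi_Q = 89/229
  pi_R = 46/229

Verification (pi * P):
  94/229*1/12 + 89/229*2/3 + 46/229*7/12 = 94/229 = pi_P  (ok)
  94/229*2/3 + 89/229*1/6 + 46/229*1/4 = 89/229 = pi_Q  (ok)
  94/229*1/4 + 89/229*1/6 + 46/229*1/6 = 46/229 = pi_R  (ok)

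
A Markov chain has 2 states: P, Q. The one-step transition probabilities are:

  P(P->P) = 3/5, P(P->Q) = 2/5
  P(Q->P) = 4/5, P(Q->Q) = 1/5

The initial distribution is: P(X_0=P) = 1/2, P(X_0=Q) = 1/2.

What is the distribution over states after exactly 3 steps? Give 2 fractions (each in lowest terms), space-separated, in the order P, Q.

Propagating the distribution step by step (d_{t+1} = d_t * P):
d_0 = (P=1/2, Q=1/2)
  d_1[P] = 1/2*3/5 + 1/2*4/5 = 7/10
  d_1[Q] = 1/2*2/5 + 1/2*1/5 = 3/10
d_1 = (P=7/10, Q=3/10)
  d_2[P] = 7/10*3/5 + 3/10*4/5 = 33/50
  d_2[Q] = 7/10*2/5 + 3/10*1/5 = 17/50
d_2 = (P=33/50, Q=17/50)
  d_3[P] = 33/50*3/5 + 17/50*4/5 = 167/250
  d_3[Q] = 33/50*2/5 + 17/50*1/5 = 83/250
d_3 = (P=167/250, Q=83/250)

Answer: 167/250 83/250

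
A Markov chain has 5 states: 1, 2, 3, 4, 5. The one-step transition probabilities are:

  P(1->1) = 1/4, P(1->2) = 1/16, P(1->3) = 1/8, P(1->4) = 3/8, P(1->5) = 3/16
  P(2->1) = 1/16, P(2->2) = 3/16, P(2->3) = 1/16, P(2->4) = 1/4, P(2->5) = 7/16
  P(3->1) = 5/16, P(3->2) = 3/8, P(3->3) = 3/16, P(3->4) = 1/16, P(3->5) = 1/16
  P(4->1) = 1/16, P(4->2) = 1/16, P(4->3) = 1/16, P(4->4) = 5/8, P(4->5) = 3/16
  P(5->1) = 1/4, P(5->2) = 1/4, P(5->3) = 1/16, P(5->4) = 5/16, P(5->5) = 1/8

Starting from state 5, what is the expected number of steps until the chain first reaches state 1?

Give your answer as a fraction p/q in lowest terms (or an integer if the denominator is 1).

Answer: 5152/747

Derivation:
Let h_i = expected steps to first reach 1 from state i.
Boundary: h_1 = 0.
First-step equations for the other states:
  h_2 = 1 + 1/16*h_1 + 3/16*h_2 + 1/16*h_3 + 1/4*h_4 + 7/16*h_5
  h_3 = 1 + 5/16*h_1 + 3/8*h_2 + 3/16*h_3 + 1/16*h_4 + 1/16*h_5
  h_4 = 1 + 1/16*h_1 + 1/16*h_2 + 1/16*h_3 + 5/8*h_4 + 3/16*h_5
  h_5 = 1 + 1/4*h_1 + 1/4*h_2 + 1/16*h_3 + 5/16*h_4 + 1/8*h_5

Substituting h_1 = 0 and rearranging gives the linear system (I - Q) h = 1:
  [13/16, -1/16, -1/4, -7/16] . (h_2, h_3, h_4, h_5) = 1
  [-3/8, 13/16, -1/16, -1/16] . (h_2, h_3, h_4, h_5) = 1
  [-1/16, -1/16, 3/8, -3/16] . (h_2, h_3, h_4, h_5) = 1
  [-1/4, -1/16, -5/16, 7/8] . (h_2, h_3, h_4, h_5) = 1

Solving yields:
  h_2 = 5992/747
  h_3 = 4568/747
  h_4 = 6328/747
  h_5 = 5152/747

Starting state is 5, so the expected hitting time is h_5 = 5152/747.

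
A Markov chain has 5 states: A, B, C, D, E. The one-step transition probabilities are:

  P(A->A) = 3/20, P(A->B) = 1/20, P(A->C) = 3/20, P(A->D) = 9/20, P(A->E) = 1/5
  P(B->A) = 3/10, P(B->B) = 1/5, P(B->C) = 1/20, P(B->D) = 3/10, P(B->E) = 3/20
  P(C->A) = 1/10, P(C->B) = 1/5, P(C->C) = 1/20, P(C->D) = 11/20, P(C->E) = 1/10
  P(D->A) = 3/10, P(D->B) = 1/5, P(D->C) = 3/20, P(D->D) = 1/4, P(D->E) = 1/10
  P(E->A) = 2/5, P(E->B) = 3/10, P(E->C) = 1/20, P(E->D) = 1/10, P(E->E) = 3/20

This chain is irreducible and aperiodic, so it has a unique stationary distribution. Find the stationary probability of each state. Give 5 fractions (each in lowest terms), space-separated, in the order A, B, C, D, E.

The stationary distribution satisfies pi = pi * P, i.e.:
  pi_A = 3/20*pi_A + 3/10*pi_B + 1/10*pi_C + 3/10*pi_D + 2/5*pi_E
  pi_B = 1/20*pi_A + 1/5*pi_B + 1/5*pi_C + 1/5*pi_D + 3/10*pi_E
  pi_C = 3/20*pi_A + 1/20*pi_B + 1/20*pi_C + 3/20*pi_D + 1/20*pi_E
  pi_D = 9/20*pi_A + 3/10*pi_B + 11/20*pi_C + 1/4*pi_D + 1/10*pi_E
  pi_E = 1/5*pi_A + 3/20*pi_B + 1/10*pi_C + 1/10*pi_D + 3/20*pi_E
with normalization: pi_A + pi_B + pi_C + pi_D + pi_E = 1.

Using the first 4 balance equations plus normalization, the linear system A*pi = b is:
  [-17/20, 3/10, 1/10, 3/10, 2/5] . pi = 0
  [1/20, -4/5, 1/5, 1/5, 3/10] . pi = 0
  [3/20, 1/20, -19/20, 3/20, 1/20] . pi = 0
  [9/20, 3/10, 11/20, -3/4, 1/10] . pi = 0
  [1, 1, 1, 1, 1] . pi = 1

Solving yields:
  pi_A = 2012/7907
  pi_B = 4174/23721
  pi_C = 5101/47442
  pi_D = 15217/47442
  pi_E = 3352/23721

Verification (pi * P):
  2012/7907*3/20 + 4174/23721*3/10 + 5101/47442*1/10 + 15217/47442*3/10 + 3352/23721*2/5 = 2012/7907 = pi_A  (ok)
  2012/7907*1/20 + 4174/23721*1/5 + 5101/47442*1/5 + 15217/47442*1/5 + 3352/23721*3/10 = 4174/23721 = pi_B  (ok)
  2012/7907*3/20 + 4174/23721*1/20 + 5101/47442*1/20 + 15217/47442*3/20 + 3352/23721*1/20 = 5101/47442 = pi_C  (ok)
  2012/7907*9/20 + 4174/23721*3/10 + 5101/47442*11/20 + 15217/47442*1/4 + 3352/23721*1/10 = 15217/47442 = pi_D  (ok)
  2012/7907*1/5 + 4174/23721*3/20 + 5101/47442*1/10 + 15217/47442*1/10 + 3352/23721*3/20 = 3352/23721 = pi_E  (ok)

Answer: 2012/7907 4174/23721 5101/47442 15217/47442 3352/23721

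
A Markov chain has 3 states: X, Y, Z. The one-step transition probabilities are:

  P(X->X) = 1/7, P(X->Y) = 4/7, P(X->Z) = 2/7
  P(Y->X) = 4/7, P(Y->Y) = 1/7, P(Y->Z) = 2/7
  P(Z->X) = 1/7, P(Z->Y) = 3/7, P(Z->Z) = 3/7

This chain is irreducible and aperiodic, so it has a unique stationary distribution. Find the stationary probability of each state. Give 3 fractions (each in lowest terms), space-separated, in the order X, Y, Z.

Answer: 3/10 11/30 1/3

Derivation:
The stationary distribution satisfies pi = pi * P, i.e.:
  pi_X = 1/7*pi_X + 4/7*pi_Y + 1/7*pi_Z
  pi_Y = 4/7*pi_X + 1/7*pi_Y + 3/7*pi_Z
  pi_Z = 2/7*pi_X + 2/7*pi_Y + 3/7*pi_Z
with normalization: pi_X + pi_Y + pi_Z = 1.

Using the first 2 balance equations plus normalization, the linear system A*pi = b is:
  [-6/7, 4/7, 1/7] . pi = 0
  [4/7, -6/7, 3/7] . pi = 0
  [1, 1, 1] . pi = 1

Solving yields:
  pi_X = 3/10
  pi_Y = 11/30
  pi_Z = 1/3

Verification (pi * P):
  3/10*1/7 + 11/30*4/7 + 1/3*1/7 = 3/10 = pi_X  (ok)
  3/10*4/7 + 11/30*1/7 + 1/3*3/7 = 11/30 = pi_Y  (ok)
  3/10*2/7 + 11/30*2/7 + 1/3*3/7 = 1/3 = pi_Z  (ok)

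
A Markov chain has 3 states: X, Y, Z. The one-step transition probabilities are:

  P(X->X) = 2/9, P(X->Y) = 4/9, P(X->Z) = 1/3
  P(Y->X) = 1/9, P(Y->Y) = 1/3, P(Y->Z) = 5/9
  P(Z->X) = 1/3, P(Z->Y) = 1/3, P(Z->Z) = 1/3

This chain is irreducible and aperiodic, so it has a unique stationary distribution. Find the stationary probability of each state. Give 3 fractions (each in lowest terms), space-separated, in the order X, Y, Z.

Answer: 21/92 33/92 19/46

Derivation:
The stationary distribution satisfies pi = pi * P, i.e.:
  pi_X = 2/9*pi_X + 1/9*pi_Y + 1/3*pi_Z
  pi_Y = 4/9*pi_X + 1/3*pi_Y + 1/3*pi_Z
  pi_Z = 1/3*pi_X + 5/9*pi_Y + 1/3*pi_Z
with normalization: pi_X + pi_Y + pi_Z = 1.

Using the first 2 balance equations plus normalization, the linear system A*pi = b is:
  [-7/9, 1/9, 1/3] . pi = 0
  [4/9, -2/3, 1/3] . pi = 0
  [1, 1, 1] . pi = 1

Solving yields:
  pi_X = 21/92
  pi_Y = 33/92
  pi_Z = 19/46

Verification (pi * P):
  21/92*2/9 + 33/92*1/9 + 19/46*1/3 = 21/92 = pi_X  (ok)
  21/92*4/9 + 33/92*1/3 + 19/46*1/3 = 33/92 = pi_Y  (ok)
  21/92*1/3 + 33/92*5/9 + 19/46*1/3 = 19/46 = pi_Z  (ok)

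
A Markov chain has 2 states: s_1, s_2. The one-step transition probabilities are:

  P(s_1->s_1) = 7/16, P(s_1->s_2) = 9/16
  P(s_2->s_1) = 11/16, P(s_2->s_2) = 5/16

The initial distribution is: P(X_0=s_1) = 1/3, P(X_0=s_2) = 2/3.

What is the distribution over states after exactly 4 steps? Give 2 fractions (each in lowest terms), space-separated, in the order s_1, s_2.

Answer: 1687/3072 1385/3072

Derivation:
Propagating the distribution step by step (d_{t+1} = d_t * P):
d_0 = (s_1=1/3, s_2=2/3)
  d_1[s_1] = 1/3*7/16 + 2/3*11/16 = 29/48
  d_1[s_2] = 1/3*9/16 + 2/3*5/16 = 19/48
d_1 = (s_1=29/48, s_2=19/48)
  d_2[s_1] = 29/48*7/16 + 19/48*11/16 = 103/192
  d_2[s_2] = 29/48*9/16 + 19/48*5/16 = 89/192
d_2 = (s_1=103/192, s_2=89/192)
  d_3[s_1] = 103/192*7/16 + 89/192*11/16 = 425/768
  d_3[s_2] = 103/192*9/16 + 89/192*5/16 = 343/768
d_3 = (s_1=425/768, s_2=343/768)
  d_4[s_1] = 425/768*7/16 + 343/768*11/16 = 1687/3072
  d_4[s_2] = 425/768*9/16 + 343/768*5/16 = 1385/3072
d_4 = (s_1=1687/3072, s_2=1385/3072)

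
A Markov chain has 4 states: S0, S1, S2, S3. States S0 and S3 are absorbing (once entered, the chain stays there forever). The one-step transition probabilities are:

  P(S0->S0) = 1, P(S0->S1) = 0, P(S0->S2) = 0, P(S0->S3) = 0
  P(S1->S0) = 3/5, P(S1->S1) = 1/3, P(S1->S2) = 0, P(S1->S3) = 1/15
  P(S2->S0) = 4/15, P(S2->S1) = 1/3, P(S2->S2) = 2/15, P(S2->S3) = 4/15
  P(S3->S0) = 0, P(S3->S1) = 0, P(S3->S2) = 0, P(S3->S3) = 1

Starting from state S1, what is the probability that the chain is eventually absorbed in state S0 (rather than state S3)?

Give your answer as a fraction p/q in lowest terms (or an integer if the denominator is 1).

Let a_i = P(absorbed in S0 | start in state i).
Boundary conditions: a_S0 = 1, a_S3 = 0.
For each transient state i, a_i = sum_j P(i->j) * a_j:
  a_S1 = 3/5*a_S0 + 1/3*a_S1 + 0*a_S2 + 1/15*a_S3
  a_S2 = 4/15*a_S0 + 1/3*a_S1 + 2/15*a_S2 + 4/15*a_S3

Substituting a_S0 = 1 and a_S3 = 0, rearrange to (I - Q) a = r where r[i] = P(i -> S0):
  [2/3, 0] . (a_S1, a_S2) = 3/5
  [-1/3, 13/15] . (a_S1, a_S2) = 4/15

Solving yields:
  a_S1 = 9/10
  a_S2 = 17/26

Starting state is S1, so the absorption probability is a_S1 = 9/10.

Answer: 9/10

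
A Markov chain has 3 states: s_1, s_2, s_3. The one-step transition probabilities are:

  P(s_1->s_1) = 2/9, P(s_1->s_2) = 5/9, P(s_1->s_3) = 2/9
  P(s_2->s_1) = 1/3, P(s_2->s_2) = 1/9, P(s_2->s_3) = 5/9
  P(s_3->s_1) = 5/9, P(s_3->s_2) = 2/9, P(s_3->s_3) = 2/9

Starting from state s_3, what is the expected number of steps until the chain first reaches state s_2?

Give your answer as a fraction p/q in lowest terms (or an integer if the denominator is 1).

Answer: 36/13

Derivation:
Let h_i = expected steps to first reach s_2 from state i.
Boundary: h_s_2 = 0.
First-step equations for the other states:
  h_s_1 = 1 + 2/9*h_s_1 + 5/9*h_s_2 + 2/9*h_s_3
  h_s_3 = 1 + 5/9*h_s_1 + 2/9*h_s_2 + 2/9*h_s_3

Substituting h_s_2 = 0 and rearranging gives the linear system (I - Q) h = 1:
  [7/9, -2/9] . (h_s_1, h_s_3) = 1
  [-5/9, 7/9] . (h_s_1, h_s_3) = 1

Solving yields:
  h_s_1 = 27/13
  h_s_3 = 36/13

Starting state is s_3, so the expected hitting time is h_s_3 = 36/13.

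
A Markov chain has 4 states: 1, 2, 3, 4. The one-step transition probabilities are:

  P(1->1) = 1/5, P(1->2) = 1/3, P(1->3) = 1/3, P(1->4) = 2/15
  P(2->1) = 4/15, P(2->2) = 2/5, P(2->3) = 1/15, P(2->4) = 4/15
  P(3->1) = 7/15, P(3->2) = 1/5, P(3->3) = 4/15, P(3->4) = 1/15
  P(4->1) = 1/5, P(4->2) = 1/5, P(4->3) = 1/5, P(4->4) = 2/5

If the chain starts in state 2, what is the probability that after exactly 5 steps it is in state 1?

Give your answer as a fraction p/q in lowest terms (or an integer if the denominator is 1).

Answer: 41878/151875

Derivation:
Computing P^5 by repeated multiplication:
P^1 =
  1: [1/5, 1/3, 1/3, 2/15]
  2: [4/15, 2/5, 1/15, 4/15]
  3: [7/15, 1/5, 4/15, 1/15]
  4: [1/5, 1/5, 1/5, 2/5]
P^2 =
  1: [14/45, 22/75, 46/225, 43/225]
  2: [11/45, 71/225, 14/75, 19/75]
  3: [64/225, 68/225, 19/75, 4/25]
  4: [4/15, 4/15, 16/75, 19/75]
P^3 =
  1: [37/135, 1013/3375, 27/125, 236/1125]
  2: [914/3375, 998/3375, 137/675, 778/3375]
  3: [971/3375, 1007/3375, 724/3375, 673/3375]
  4: [103/375, 13/45, 241/1125, 2/9]
P^4 =
  1: [14054/50625, 15014/50625, 10678/50625, 10879/50625]
  2: [4621/16875, 14947/50625, 10642/50625, 11173/50625]
  3: [4676/16875, 15088/50625, 10777/50625, 10732/50625]
  4: [4664/16875, 184/625, 3584/16875, 3659/16875]
P^5 =
  1: [7763/28125, 9001/30375, 160633/759375, 164116/759375]
  2: [41878/151875, 24938/84375, 160349/759375, 165194/759375]
  3: [210071/759375, 15013/50625, 160532/759375, 163577/759375]
  4: [69929/253125, 74857/253125, 17867/84375, 6082/28125]

(P^5)[2 -> 1] = 41878/151875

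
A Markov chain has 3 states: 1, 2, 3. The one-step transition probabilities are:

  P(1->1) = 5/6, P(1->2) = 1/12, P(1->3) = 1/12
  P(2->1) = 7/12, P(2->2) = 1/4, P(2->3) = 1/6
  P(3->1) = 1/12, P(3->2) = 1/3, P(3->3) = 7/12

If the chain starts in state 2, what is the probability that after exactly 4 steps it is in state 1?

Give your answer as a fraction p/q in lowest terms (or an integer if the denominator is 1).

Computing P^4 by repeated multiplication:
P^1 =
  1: [5/6, 1/12, 1/12]
  2: [7/12, 1/4, 1/6]
  3: [1/12, 1/3, 7/12]
P^2 =
  1: [3/4, 17/144, 19/144]
  2: [31/48, 1/6, 3/16]
  3: [5/16, 41/144, 29/72]
P^3 =
  1: [203/288, 235/1728, 275/1728]
  2: [125/192, 91/576, 55/288]
  3: [265/576, 25/108, 533/1728]
P^4 =
  1: [1175/1728, 3023/20736, 3613/20736]
  2: [1499/2304, 17/108, 1327/6912]
  3: [3761/6912, 4127/20736, 2663/10368]

(P^4)[2 -> 1] = 1499/2304

Answer: 1499/2304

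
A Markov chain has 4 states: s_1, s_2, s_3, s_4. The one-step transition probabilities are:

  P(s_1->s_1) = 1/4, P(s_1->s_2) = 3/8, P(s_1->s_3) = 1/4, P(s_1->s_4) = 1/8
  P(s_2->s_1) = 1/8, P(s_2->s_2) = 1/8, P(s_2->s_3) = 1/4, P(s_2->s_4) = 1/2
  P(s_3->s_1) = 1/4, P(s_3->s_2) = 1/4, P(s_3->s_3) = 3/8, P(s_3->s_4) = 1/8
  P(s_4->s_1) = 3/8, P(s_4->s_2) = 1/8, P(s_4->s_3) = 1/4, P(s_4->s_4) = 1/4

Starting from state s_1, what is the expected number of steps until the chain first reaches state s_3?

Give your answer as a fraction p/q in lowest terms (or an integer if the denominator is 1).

Answer: 4

Derivation:
Let h_i = expected steps to first reach s_3 from state i.
Boundary: h_s_3 = 0.
First-step equations for the other states:
  h_s_1 = 1 + 1/4*h_s_1 + 3/8*h_s_2 + 1/4*h_s_3 + 1/8*h_s_4
  h_s_2 = 1 + 1/8*h_s_1 + 1/8*h_s_2 + 1/4*h_s_3 + 1/2*h_s_4
  h_s_4 = 1 + 3/8*h_s_1 + 1/8*h_s_2 + 1/4*h_s_3 + 1/4*h_s_4

Substituting h_s_3 = 0 and rearranging gives the linear system (I - Q) h = 1:
  [3/4, -3/8, -1/8] . (h_s_1, h_s_2, h_s_4) = 1
  [-1/8, 7/8, -1/2] . (h_s_1, h_s_2, h_s_4) = 1
  [-3/8, -1/8, 3/4] . (h_s_1, h_s_2, h_s_4) = 1

Solving yields:
  h_s_1 = 4
  h_s_2 = 4
  h_s_4 = 4

Starting state is s_1, so the expected hitting time is h_s_1 = 4.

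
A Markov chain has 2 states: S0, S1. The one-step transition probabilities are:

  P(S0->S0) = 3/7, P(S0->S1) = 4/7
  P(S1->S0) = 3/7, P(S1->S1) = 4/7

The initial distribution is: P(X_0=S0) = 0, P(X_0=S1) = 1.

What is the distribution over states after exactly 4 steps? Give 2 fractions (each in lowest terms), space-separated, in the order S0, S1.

Answer: 3/7 4/7

Derivation:
Propagating the distribution step by step (d_{t+1} = d_t * P):
d_0 = (S0=0, S1=1)
  d_1[S0] = 0*3/7 + 1*3/7 = 3/7
  d_1[S1] = 0*4/7 + 1*4/7 = 4/7
d_1 = (S0=3/7, S1=4/7)
  d_2[S0] = 3/7*3/7 + 4/7*3/7 = 3/7
  d_2[S1] = 3/7*4/7 + 4/7*4/7 = 4/7
d_2 = (S0=3/7, S1=4/7)
  d_3[S0] = 3/7*3/7 + 4/7*3/7 = 3/7
  d_3[S1] = 3/7*4/7 + 4/7*4/7 = 4/7
d_3 = (S0=3/7, S1=4/7)
  d_4[S0] = 3/7*3/7 + 4/7*3/7 = 3/7
  d_4[S1] = 3/7*4/7 + 4/7*4/7 = 4/7
d_4 = (S0=3/7, S1=4/7)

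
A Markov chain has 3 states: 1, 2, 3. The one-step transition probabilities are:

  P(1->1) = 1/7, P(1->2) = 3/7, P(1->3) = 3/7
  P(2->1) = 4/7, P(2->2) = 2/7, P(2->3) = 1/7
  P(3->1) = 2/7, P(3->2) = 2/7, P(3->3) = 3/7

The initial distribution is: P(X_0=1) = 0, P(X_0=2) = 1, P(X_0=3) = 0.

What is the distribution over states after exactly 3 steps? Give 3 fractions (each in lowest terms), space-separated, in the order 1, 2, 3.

Propagating the distribution step by step (d_{t+1} = d_t * P):
d_0 = (1=0, 2=1, 3=0)
  d_1[1] = 0*1/7 + 1*4/7 + 0*2/7 = 4/7
  d_1[2] = 0*3/7 + 1*2/7 + 0*2/7 = 2/7
  d_1[3] = 0*3/7 + 1*1/7 + 0*3/7 = 1/7
d_1 = (1=4/7, 2=2/7, 3=1/7)
  d_2[1] = 4/7*1/7 + 2/7*4/7 + 1/7*2/7 = 2/7
  d_2[2] = 4/7*3/7 + 2/7*2/7 + 1/7*2/7 = 18/49
  d_2[3] = 4/7*3/7 + 2/7*1/7 + 1/7*3/7 = 17/49
d_2 = (1=2/7, 2=18/49, 3=17/49)
  d_3[1] = 2/7*1/7 + 18/49*4/7 + 17/49*2/7 = 120/343
  d_3[2] = 2/7*3/7 + 18/49*2/7 + 17/49*2/7 = 16/49
  d_3[3] = 2/7*3/7 + 18/49*1/7 + 17/49*3/7 = 111/343
d_3 = (1=120/343, 2=16/49, 3=111/343)

Answer: 120/343 16/49 111/343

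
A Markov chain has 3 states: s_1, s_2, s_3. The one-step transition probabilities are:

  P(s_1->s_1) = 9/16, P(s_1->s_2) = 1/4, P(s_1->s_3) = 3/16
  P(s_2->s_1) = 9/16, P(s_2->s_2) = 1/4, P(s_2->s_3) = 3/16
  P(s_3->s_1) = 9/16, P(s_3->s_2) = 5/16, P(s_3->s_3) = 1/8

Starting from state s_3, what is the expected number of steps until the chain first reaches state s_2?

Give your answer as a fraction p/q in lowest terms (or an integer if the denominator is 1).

Answer: 256/71

Derivation:
Let h_i = expected steps to first reach s_2 from state i.
Boundary: h_s_2 = 0.
First-step equations for the other states:
  h_s_1 = 1 + 9/16*h_s_1 + 1/4*h_s_2 + 3/16*h_s_3
  h_s_3 = 1 + 9/16*h_s_1 + 5/16*h_s_2 + 1/8*h_s_3

Substituting h_s_2 = 0 and rearranging gives the linear system (I - Q) h = 1:
  [7/16, -3/16] . (h_s_1, h_s_3) = 1
  [-9/16, 7/8] . (h_s_1, h_s_3) = 1

Solving yields:
  h_s_1 = 272/71
  h_s_3 = 256/71

Starting state is s_3, so the expected hitting time is h_s_3 = 256/71.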